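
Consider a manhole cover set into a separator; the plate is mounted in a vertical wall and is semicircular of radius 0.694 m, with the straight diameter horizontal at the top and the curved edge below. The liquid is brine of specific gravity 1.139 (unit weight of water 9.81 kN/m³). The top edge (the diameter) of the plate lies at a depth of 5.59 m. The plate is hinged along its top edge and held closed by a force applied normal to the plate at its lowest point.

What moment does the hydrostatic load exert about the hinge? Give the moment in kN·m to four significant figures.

γ = 1.139 × 9.81 = 11.17359 kN/m³.
The centroid of a semicircle lies 4r/(3π) = 0.294543 m from the diameter, here below the top edge, so the centroid depth is h_c = 5.59 + 0.294543 = 5.88454 m.
A = πr²/2 = π × 0.694²/2 = 0.756552 m².
Resultant F = γ·h_c·A = 11.17359 × 5.88454 × 0.756552 = 49.7444 kN.
I_c = (π/8 − 8/(9π))·r⁴ = 0.109757 × 0.694⁴ = 0.0254607 m⁴.
Centre of pressure: y_p = y_c + I_c/(y_c·A) = 5.88454 + 0.0254607/(5.88454 × 0.756552) = 5.88454 + 0.00571899 = 5.89026 m along the plane.
The resultant acts 0.294543 + 0.00571899 = 0.300262 m (along the plate) below the hinge at the top edge, so the moment about the hinge is M = F × 0.300262 = 49.7444 × 0.300262 = 14.9364 kN·m.

M ≈ 14.94 kN·m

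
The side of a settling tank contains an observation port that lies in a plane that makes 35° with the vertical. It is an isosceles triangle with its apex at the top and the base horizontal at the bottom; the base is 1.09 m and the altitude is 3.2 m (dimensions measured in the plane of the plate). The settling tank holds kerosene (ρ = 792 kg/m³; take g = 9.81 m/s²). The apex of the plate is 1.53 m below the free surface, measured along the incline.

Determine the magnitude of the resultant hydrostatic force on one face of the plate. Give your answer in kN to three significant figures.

F ≈ 40.7 kN

γ = ρg = 792 × 9.81 / 1000 = 7.76952 kN/m³.
The plate makes 35° with the vertical, i.e. θ = 90° − 35° = 55° to the horizontal. Measuring y along the incline from the free-surface line, vertical depth h = y·sinθ with sinθ = 0.819152.
With the apex up, the centroid sits 2h/3 = 2 × 3.2/3 = 2.13333 m below the apex, so y_c = 1.53 + 2.13333 = 3.66333 m and h_c = 3.66333 × 0.819152 = 3.00082 m.
A = ½ × 1.09 × 3.2 = 1.744 m².
Resultant F = γ·h_c·A = 7.76952 × 3.00082 × 1.744 = 40.6612 kN.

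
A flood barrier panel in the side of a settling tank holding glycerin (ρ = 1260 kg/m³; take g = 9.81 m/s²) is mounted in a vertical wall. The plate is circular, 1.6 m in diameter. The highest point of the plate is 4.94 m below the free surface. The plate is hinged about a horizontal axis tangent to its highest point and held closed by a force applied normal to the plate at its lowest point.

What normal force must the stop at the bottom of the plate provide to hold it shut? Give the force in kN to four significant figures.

γ = ρg = 1260 × 9.81 / 1000 = 12.3606 kN/m³.
The centroid is at the centre, 0.8 m below the top of the plate, so the centroid depth is h_c = 4.94 + 0.8 = 5.74 m.
A = π(0.8)² = 2.01062 m².
Resultant F = γ·h_c·A = 12.3606 × 5.74 × 2.01062 = 142.653 kN.
I_c = πr⁴/4 = π × 0.8⁴/4 = 0.321699 m⁴.
Centre of pressure: y_p = y_c + I_c/(y_c·A) = 5.74 + 0.321699/(5.74 × 2.01062) = 5.74 + 0.0278745 = 5.76787 m along the plane.
The resultant acts 0.8 + 0.0278745 = 0.827875 m (along the plate) below the hinge at the top edge, so the moment about the hinge is M = F × 0.827875 = 142.653 × 0.827875 = 118.099 kN·m.
A normal force at the bottom, 1.6 m from the hinge, must supply this moment: P = 118.099/1.6 = 73.8119 kN.

P ≈ 73.81 kN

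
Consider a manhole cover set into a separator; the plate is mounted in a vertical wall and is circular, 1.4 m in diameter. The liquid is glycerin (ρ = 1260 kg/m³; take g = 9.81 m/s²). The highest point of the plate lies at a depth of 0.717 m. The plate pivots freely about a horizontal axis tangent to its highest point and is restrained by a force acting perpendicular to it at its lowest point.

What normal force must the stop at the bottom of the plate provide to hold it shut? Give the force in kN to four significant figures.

γ = ρg = 1260 × 9.81 / 1000 = 12.3606 kN/m³.
The centroid is at the centre, 0.7 m below the top of the plate, so the centroid depth is h_c = 0.717 + 0.7 = 1.417 m.
A = π(0.7)² = 1.53938 m².
Resultant F = γ·h_c·A = 12.3606 × 1.417 × 1.53938 = 26.9622 kN.
I_c = πr⁴/4 = π × 0.7⁴/4 = 0.188574 m⁴.
Centre of pressure: y_p = y_c + I_c/(y_c·A) = 1.417 + 0.188574/(1.417 × 1.53938) = 1.417 + 0.0864502 = 1.50345 m along the plane.
The resultant acts 0.7 + 0.0864502 = 0.78645 m (along the plate) below the hinge at the top edge, so the moment about the hinge is M = F × 0.78645 = 26.9622 × 0.78645 = 21.2044 kN·m.
A normal force at the bottom, 1.4 m from the hinge, must supply this moment: P = 21.2044/1.4 = 15.146 kN.

P ≈ 15.15 kN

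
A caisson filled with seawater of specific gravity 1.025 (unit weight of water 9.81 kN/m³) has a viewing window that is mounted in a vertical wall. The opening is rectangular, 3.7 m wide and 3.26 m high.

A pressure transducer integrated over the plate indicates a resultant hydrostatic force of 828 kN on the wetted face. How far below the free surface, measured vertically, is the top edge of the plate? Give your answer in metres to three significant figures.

d_top ≈ 5.20 m

γ = 1.025 × 9.81 = 10.05525 kN/m³.
A = 3.7 × 3.26 = 12.062 m².
From F = γ·h_c·A, the centroid depth is h_c = 828/(10.05525 × 12.062) = 6.82682 m.
The centroid lies 3.26/2 = 1.63 m below the top edge, so the top edge sits at h_top = 6.82682 − 1.63 = 5.19682 m below the surface.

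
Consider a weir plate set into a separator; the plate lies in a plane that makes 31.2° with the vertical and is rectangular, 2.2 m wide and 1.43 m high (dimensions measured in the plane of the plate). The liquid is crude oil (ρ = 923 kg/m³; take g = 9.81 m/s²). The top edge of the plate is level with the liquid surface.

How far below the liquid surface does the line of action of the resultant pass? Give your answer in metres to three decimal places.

h_p = 0.815 m

γ = ρg = 923 × 9.81 / 1000 = 9.05463 kN/m³.
The plate makes 31.2° with the vertical, i.e. θ = 90° − 31.2° = 58.8° to the horizontal. Measuring y along the incline from the free-surface line, vertical depth h = y·sinθ with sinθ = 0.855364.
The centroid lies 1.43/2 = 0.715 m below the top edge, so y_c = 0.715 m and h_c = 0.715 × 0.855364 = 0.611585 m.
A = 2.2 × 1.43 = 3.146 m².
Resultant F = γ·h_c·A = 9.05463 × 0.611585 × 3.146 = 17.4215 kN.
I_c = b·h³/12 = 2.2 × 1.43³/12 = 0.536105 m⁴.
Centre of pressure: y_p = y_c + I_c/(y_c·A) = 0.715 + 0.536105/(0.715 × 3.146) = 0.715 + 0.238334 = 0.953334 m along the plane.
Vertically, h_p = y_p·sinθ = 0.953334 × 0.855364 = 0.815448 m.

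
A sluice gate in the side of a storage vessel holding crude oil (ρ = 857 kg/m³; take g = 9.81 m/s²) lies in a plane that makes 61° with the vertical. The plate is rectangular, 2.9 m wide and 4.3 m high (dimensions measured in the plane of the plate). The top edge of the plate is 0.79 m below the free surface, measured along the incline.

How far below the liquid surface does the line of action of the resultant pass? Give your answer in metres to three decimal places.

γ = ρg = 857 × 9.81 / 1000 = 8.40717 kN/m³.
The plate makes 61° with the vertical, i.e. θ = 90° − 61° = 29° to the horizontal. Measuring y along the incline from the free-surface line, vertical depth h = y·sinθ with sinθ = 0.484810.
The centroid lies 4.3/2 = 2.15 m below the top edge, so y_c = 0.79 + 2.15 = 2.94 m and h_c = 2.94 × 0.484810 = 1.42534 m.
A = 2.9 × 4.3 = 12.47 m².
Resultant F = γ·h_c·A = 8.40717 × 1.42534 × 12.47 = 149.429 kN.
I_c = b·h³/12 = 2.9 × 4.3³/12 = 19.2142 m⁴.
Centre of pressure: y_p = y_c + I_c/(y_c·A) = 2.94 + 19.2142/(2.94 × 12.47) = 2.94 + 0.524093 = 3.46409 m along the plane.
Vertically, h_p = y_p·sinθ = 3.46409 × 0.484810 = 1.67943 m.

h_p = 1.679 m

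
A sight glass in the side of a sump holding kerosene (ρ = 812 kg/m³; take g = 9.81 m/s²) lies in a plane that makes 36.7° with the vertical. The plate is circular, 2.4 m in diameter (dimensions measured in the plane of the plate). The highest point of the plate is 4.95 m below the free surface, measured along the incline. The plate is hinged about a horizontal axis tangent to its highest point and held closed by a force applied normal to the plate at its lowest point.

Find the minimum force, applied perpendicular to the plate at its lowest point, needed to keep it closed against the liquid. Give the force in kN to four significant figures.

P ≈ 93.18 kN

γ = ρg = 812 × 9.81 / 1000 = 7.96572 kN/m³.
The plate makes 36.7° with the vertical, i.e. θ = 90° − 36.7° = 53.3° to the horizontal. Measuring y along the incline from the free-surface line, vertical depth h = y·sinθ with sinθ = 0.801776.
The centroid is at the centre, 1.2 m below the top of the plate, so y_c = 4.95 + 1.2 = 6.15 m and h_c = 6.15 × 0.801776 = 4.93092 m.
A = π(1.2)² = 4.52389 m².
Resultant F = γ·h_c·A = 7.96572 × 4.93092 × 4.52389 = 177.691 kN.
I_c = πr⁴/4 = π × 1.2⁴/4 = 1.6286 m⁴.
Centre of pressure: y_p = y_c + I_c/(y_c·A) = 6.15 + 1.6286/(6.15 × 4.52389) = 6.15 + 0.0585366 = 6.20854 m along the plane.
The resultant acts 1.2 + 0.0585366 = 1.25854 m (along the plate) below the hinge at the top edge, so the moment about the hinge is M = F × 1.25854 = 177.691 × 1.25854 = 223.631 kN·m.
A normal force at the bottom, 2.4 m from the hinge, must supply this moment: P = 223.631/2.4 = 93.1796 kN.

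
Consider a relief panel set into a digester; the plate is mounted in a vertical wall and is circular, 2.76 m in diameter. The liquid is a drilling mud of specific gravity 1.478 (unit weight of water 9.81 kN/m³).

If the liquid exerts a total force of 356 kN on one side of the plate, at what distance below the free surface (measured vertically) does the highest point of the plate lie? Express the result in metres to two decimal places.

γ = 1.478 × 9.81 = 14.49918 kN/m³.
A = π(1.38)² = 5.98285 m².
From F = γ·h_c·A, the centroid depth is h_c = 356/(14.49918 × 5.98285) = 4.10392 m.
The centroid is at the centre, 1.38 m below the top of the plate, so the highest point sits at h_top = 4.10392 − 1.38 = 2.72392 m below the surface.

d_top ≈ 2.72 m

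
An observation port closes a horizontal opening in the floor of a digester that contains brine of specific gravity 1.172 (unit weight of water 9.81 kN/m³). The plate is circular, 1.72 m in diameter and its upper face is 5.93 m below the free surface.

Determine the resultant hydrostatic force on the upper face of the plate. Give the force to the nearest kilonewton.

F ≈ 158 kN

γ = 1.172 × 9.81 = 11.49732 kN/m³.
The plate is horizontal, so pressure is uniform at p = γ·h = 11.49732 × 5.93 = 68.1791 kN/m².
A = π(0.86)² = 2.32352 m².
F = p·A = 68.1791 × 2.32352 = 158.416 kN.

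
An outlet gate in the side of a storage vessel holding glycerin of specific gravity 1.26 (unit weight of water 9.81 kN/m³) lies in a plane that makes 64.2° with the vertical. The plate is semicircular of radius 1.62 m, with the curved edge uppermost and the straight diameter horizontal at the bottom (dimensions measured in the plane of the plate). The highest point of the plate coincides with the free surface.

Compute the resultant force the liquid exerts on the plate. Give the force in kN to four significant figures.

γ = 1.26 × 9.81 = 12.3606 kN/m³.
The plate makes 64.2° with the vertical, i.e. θ = 90° − 64.2° = 25.8° to the horizontal. Measuring y along the incline from the free-surface line, vertical depth h = y·sinθ with sinθ = 0.435231.
The centroid lies 4r/(3π) = 0.687549 m above the diameter, so r − 4r/(3π) = 1.62 − 0.687549 = 0.932451 m below the topmost point, so y_c = 0.932451 m and h_c = 0.932451 × 0.435231 = 0.405832 m.
A = πr²/2 = π × 1.62²/2 = 4.1224 m².
Resultant F = γ·h_c·A = 12.3606 × 0.405832 × 4.1224 = 20.6793 kN.

F ≈ 20.68 kN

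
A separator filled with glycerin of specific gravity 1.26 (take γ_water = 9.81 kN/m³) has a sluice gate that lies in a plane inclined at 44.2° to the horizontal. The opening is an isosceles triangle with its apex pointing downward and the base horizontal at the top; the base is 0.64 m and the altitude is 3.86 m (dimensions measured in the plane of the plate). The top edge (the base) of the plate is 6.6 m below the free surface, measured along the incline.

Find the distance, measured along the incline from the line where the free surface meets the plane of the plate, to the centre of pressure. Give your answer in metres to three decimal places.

γ = 1.26 × 9.81 = 12.3606 kN/m³.
Let θ = 44.2° be the plate's angle to the horizontal; measure y along the incline from where the plane meets the free surface. Vertical depth h = y·sinθ with sinθ = 0.697165.
With the apex down, the centroid sits h/3 = 3.86/3 = 1.28667 m below the base (the top edge), so y_c = 6.6 + 1.28667 = 7.88667 m and h_c = 7.88667 × 0.697165 = 5.49831 m.
A = ½ × 0.64 × 3.86 = 1.2352 m².
Resultant F = γ·h_c·A = 12.3606 × 5.49831 × 1.2352 = 83.9472 kN.
I_c = b·h³/36 = 0.64 × 3.86³/36 = 1.02244 m⁴.
Centre of pressure: y_p = y_c + I_c/(y_c·A) = 7.88667 + 1.02244/(7.88667 × 1.2352) = 7.88667 + 0.104956 = 7.99163 m along the plane.

y_p = 7.992 m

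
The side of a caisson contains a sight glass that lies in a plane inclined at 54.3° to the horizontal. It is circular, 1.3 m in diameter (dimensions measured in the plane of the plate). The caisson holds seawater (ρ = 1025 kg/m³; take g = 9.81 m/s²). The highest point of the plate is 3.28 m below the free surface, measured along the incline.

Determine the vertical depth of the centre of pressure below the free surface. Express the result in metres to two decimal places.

γ = ρg = 1025 × 9.81 / 1000 = 10.05525 kN/m³.
Let θ = 54.3° be the plate's angle to the horizontal; measure y along the incline from where the plane meets the free surface. Vertical depth h = y·sinθ with sinθ = 0.812084.
The centroid is at the centre, 0.65 m below the top of the plate, so y_c = 3.28 + 0.65 = 3.93 m and h_c = 3.93 × 0.812084 = 3.19149 m.
A = π(0.65)² = 1.32732 m².
Resultant F = γ·h_c·A = 10.05525 × 3.19149 × 1.32732 = 42.5953 kN.
I_c = πr⁴/4 = π × 0.65⁴/4 = 0.140198 m⁴.
Centre of pressure: y_p = y_c + I_c/(y_c·A) = 3.93 + 0.140198/(3.93 × 1.32732) = 3.93 + 0.0268766 = 3.95688 m along the plane.
Vertically, h_p = y_p·sinθ = 3.95688 × 0.812084 = 3.21332 m.

h_p = 3.21 m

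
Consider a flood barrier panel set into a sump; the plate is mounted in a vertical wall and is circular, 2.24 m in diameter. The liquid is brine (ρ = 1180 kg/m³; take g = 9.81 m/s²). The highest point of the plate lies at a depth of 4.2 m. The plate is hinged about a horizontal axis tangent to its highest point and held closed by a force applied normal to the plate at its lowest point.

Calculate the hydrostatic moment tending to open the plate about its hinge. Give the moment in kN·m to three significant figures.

M ≈ 286 kN·m

γ = ρg = 1180 × 9.81 / 1000 = 11.5758 kN/m³.
The centroid is at the centre, 1.12 m below the top of the plate, so the centroid depth is h_c = 4.2 + 1.12 = 5.32 m.
A = π(1.12)² = 3.94081 m².
Resultant F = γ·h_c·A = 11.5758 × 5.32 × 3.94081 = 242.688 kN.
I_c = πr⁴/4 = π × 1.12⁴/4 = 1.23584 m⁴.
Centre of pressure: y_p = y_c + I_c/(y_c·A) = 5.32 + 1.23584/(5.32 × 3.94081) = 5.32 + 0.0589475 = 5.37895 m along the plane.
The resultant acts 1.12 + 0.0589475 = 1.17895 m (along the plate) below the hinge at the top edge, so the moment about the hinge is M = F × 1.17895 = 242.688 × 1.17895 = 286.117 kN·m.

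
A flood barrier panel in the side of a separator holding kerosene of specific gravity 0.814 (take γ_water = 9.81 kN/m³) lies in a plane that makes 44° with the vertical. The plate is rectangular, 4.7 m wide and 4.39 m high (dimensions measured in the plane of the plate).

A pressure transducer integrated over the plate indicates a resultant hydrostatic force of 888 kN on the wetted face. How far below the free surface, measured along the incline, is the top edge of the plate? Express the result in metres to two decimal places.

y_top ≈ 5.30 m

γ = 0.814 × 9.81 = 7.98534 kN/m³.
A = 4.7 × 4.39 = 20.633 m².
From F = γ·h_c·A, the centroid depth is h_c = 888/(7.98534 × 20.633) = 5.38961 m.
The plate makes 44° with the vertical, i.e. θ = 90° − 44° = 46° to the horizontal. Measuring y along the incline from the free-surface line, vertical depth h = y·sinθ with sinθ = 0.719340.
Along the incline, y_c = h_c/sinθ = 5.38961/0.719340 = 7.49244 m.
The centroid lies 4.39/2 = 2.195 m below the top edge, so the top edge sits at y_top = 7.49244 − 2.195 = 5.29744 m along the incline.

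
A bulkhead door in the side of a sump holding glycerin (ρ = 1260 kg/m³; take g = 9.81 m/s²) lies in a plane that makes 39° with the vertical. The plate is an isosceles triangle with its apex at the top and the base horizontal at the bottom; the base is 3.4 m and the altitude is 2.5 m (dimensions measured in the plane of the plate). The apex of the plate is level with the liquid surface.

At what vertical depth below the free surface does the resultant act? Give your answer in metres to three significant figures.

h_p = 1.46 m

γ = ρg = 1260 × 9.81 / 1000 = 12.3606 kN/m³.
The plate makes 39° with the vertical, i.e. θ = 90° − 39° = 51° to the horizontal. Measuring y along the incline from the free-surface line, vertical depth h = y·sinθ with sinθ = 0.777146.
With the apex up, the centroid sits 2h/3 = 2 × 2.5/3 = 1.66667 m below the apex, so y_c = 1.66667 m and h_c = 1.66667 × 0.777146 = 1.29525 m.
A = ½ × 3.4 × 2.5 = 4.25 m².
Resultant F = γ·h_c·A = 12.3606 × 1.29525 × 4.25 = 68.0428 kN.
I_c = b·h³/36 = 3.4 × 2.5³/36 = 1.47569 m⁴.
Centre of pressure: y_p = y_c + I_c/(y_c·A) = 1.66667 + 1.47569/(1.66667 × 4.25) = 1.66667 + 0.208332 = 1.875 m along the plane.
Vertically, h_p = y_p·sinθ = 1.875 × 0.777146 = 1.45715 m.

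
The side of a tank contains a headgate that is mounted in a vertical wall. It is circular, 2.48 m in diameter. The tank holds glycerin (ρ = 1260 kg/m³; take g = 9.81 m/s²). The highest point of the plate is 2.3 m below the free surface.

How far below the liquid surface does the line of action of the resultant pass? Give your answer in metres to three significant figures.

h_p = 3.65 m

γ = ρg = 1260 × 9.81 / 1000 = 12.3606 kN/m³.
The centroid is at the centre, 1.24 m below the top of the plate, so the centroid depth is h_c = 2.3 + 1.24 = 3.54 m.
A = π(1.24)² = 4.83051 m².
Resultant F = γ·h_c·A = 12.3606 × 3.54 × 4.83051 = 211.366 kN.
I_c = πr⁴/4 = π × 1.24⁴/4 = 1.85685 m⁴.
Centre of pressure: y_p = y_c + I_c/(y_c·A) = 3.54 + 1.85685/(3.54 × 4.83051) = 3.54 + 0.108588 = 3.64859 m along the plane.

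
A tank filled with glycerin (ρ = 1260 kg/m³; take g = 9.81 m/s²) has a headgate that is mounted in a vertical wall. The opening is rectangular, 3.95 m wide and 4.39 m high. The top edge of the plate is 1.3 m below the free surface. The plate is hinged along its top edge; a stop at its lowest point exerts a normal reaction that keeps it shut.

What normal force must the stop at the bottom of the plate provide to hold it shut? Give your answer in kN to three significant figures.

γ = ρg = 1260 × 9.81 / 1000 = 12.3606 kN/m³.
The centroid lies 4.39/2 = 2.195 m below the top edge, so the centroid depth is h_c = 1.3 + 2.195 = 3.495 m.
A = 3.95 × 4.39 = 17.3405 m².
Resultant F = γ·h_c·A = 12.3606 × 3.495 × 17.3405 = 749.115 kN.
I_c = b·h³/12 = 3.95 × 4.39³/12 = 27.849 m⁴.
Centre of pressure: y_p = y_c + I_c/(y_c·A) = 3.495 + 27.849/(3.495 × 17.3405) = 3.495 + 0.459516 = 3.95452 m along the plane.
The resultant acts 2.195 + 0.459516 = 2.65452 m (along the plate) below the hinge at the top edge, so the moment about the hinge is M = F × 2.65452 = 749.115 × 2.65452 = 1988.54 kN·m.
A normal force at the bottom, 4.39 m from the hinge, must supply this moment: P = 1988.54/4.39 = 452.97 kN.

P ≈ 453 kN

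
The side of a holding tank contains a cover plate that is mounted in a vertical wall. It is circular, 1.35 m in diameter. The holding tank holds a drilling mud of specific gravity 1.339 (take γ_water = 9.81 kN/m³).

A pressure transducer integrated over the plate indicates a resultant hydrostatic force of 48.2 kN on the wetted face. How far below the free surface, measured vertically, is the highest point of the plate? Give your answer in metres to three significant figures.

γ = 1.339 × 9.81 = 13.13559 kN/m³.
A = π(0.675)² = 1.43139 m².
From F = γ·h_c·A, the centroid depth is h_c = 48.2/(13.13559 × 1.43139) = 2.56354 m.
The centroid is at the centre, 0.675 m below the top of the plate, so the highest point sits at h_top = 2.56354 − 0.675 = 1.88854 m below the surface.

d_top ≈ 1.89 m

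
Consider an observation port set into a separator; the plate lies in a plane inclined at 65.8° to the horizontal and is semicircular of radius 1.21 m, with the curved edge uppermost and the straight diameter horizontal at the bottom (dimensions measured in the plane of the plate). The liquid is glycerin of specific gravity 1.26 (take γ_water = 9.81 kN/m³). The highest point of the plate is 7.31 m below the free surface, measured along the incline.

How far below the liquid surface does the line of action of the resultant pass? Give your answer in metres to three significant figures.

γ = 1.26 × 9.81 = 12.3606 kN/m³.
Let θ = 65.8° be the plate's angle to the horizontal; measure y along the incline from where the plane meets the free surface. Vertical depth h = y·sinθ with sinθ = 0.912120.
The centroid lies 4r/(3π) = 0.51354 m above the diameter, so r − 4r/(3π) = 1.21 − 0.51354 = 0.69646 m below the topmost point, so y_c = 7.31 + 0.69646 = 8.00646 m and h_c = 8.00646 × 0.912120 = 7.30285 m.
A = πr²/2 = π × 1.21²/2 = 2.2998 m².
Resultant F = γ·h_c·A = 12.3606 × 7.30285 × 2.2998 = 207.597 kN.
I_c = (π/8 − 8/(9π))·r⁴ = 0.109757 × 1.21⁴ = 0.235274 m⁴.
Centre of pressure: y_p = y_c + I_c/(y_c·A) = 8.00646 + 0.235274/(8.00646 × 2.2998) = 8.00646 + 0.0127774 = 8.01924 m along the plane.
Vertically, h_p = y_p·sinθ = 8.01924 × 0.912120 = 7.31451 m.

h_p = 7.31 m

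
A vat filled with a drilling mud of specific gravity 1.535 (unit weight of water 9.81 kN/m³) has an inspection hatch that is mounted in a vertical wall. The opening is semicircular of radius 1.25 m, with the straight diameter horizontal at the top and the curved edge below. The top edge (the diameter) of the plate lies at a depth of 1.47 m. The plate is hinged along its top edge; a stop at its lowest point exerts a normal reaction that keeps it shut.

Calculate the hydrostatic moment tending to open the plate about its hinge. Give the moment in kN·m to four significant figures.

γ = 1.535 × 9.81 = 15.05835 kN/m³.
The centroid of a semicircle lies 4r/(3π) = 0.530516 m from the diameter, here below the top edge, so the centroid depth is h_c = 1.47 + 0.530516 = 2.00052 m.
A = πr²/2 = π × 1.25²/2 = 2.45437 m².
Resultant F = γ·h_c·A = 15.05835 × 2.00052 × 2.45437 = 73.9367 kN.
I_c = (π/8 − 8/(9π))·r⁴ = 0.109757 × 1.25⁴ = 0.267961 m⁴.
Centre of pressure: y_p = y_c + I_c/(y_c·A) = 2.00052 + 0.267961/(2.00052 × 2.45437) = 2.00052 + 0.0545744 = 2.05509 m along the plane.
The resultant acts 0.530516 + 0.0545744 = 0.58509 m (along the plate) below the hinge at the top edge, so the moment about the hinge is M = F × 0.58509 = 73.9367 × 0.58509 = 43.2596 kN·m.

M ≈ 43.26 kN·m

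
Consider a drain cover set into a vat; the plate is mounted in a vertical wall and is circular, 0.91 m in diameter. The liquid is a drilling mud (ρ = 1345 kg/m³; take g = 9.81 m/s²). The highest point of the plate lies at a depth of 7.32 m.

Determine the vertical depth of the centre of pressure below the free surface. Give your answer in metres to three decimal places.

h_p = 7.782 m

γ = ρg = 1345 × 9.81 / 1000 = 13.19445 kN/m³.
The centroid is at the centre, 0.455 m below the top of the plate, so the centroid depth is h_c = 7.32 + 0.455 = 7.775 m.
A = π(0.455)² = 0.650388 m².
Resultant F = γ·h_c·A = 13.19445 × 7.775 × 0.650388 = 66.7213 kN.
I_c = πr⁴/4 = π × 0.455⁴/4 = 0.0336617 m⁴.
Centre of pressure: y_p = y_c + I_c/(y_c·A) = 7.775 + 0.0336617/(7.775 × 0.650388) = 7.775 + 0.00665676 = 7.78166 m along the plane.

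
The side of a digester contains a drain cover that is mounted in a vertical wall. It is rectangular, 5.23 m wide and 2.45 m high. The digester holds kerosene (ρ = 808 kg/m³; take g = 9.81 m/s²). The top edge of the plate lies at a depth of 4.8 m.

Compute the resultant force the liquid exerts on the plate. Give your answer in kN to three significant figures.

F ≈ 612 kN

γ = ρg = 808 × 9.81 / 1000 = 7.92648 kN/m³.
The centroid lies 2.45/2 = 1.225 m below the top edge, so the centroid depth is h_c = 4.8 + 1.225 = 6.025 m.
A = 5.23 × 2.45 = 12.8135 m².
Resultant F = γ·h_c·A = 7.92648 × 6.025 × 12.8135 = 611.935 kN.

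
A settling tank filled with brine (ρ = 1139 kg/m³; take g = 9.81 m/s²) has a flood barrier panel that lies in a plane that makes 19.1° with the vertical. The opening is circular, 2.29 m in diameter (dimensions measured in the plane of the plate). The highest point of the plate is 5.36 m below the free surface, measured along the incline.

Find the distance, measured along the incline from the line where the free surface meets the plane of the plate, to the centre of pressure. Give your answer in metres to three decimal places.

y_p = 6.555 m

γ = ρg = 1139 × 9.81 / 1000 = 11.17359 kN/m³.
The plate makes 19.1° with the vertical, i.e. θ = 90° − 19.1° = 70.9° to the horizontal. Measuring y along the incline from the free-surface line, vertical depth h = y·sinθ with sinθ = 0.944949.
The centroid is at the centre, 1.145 m below the top of the plate, so y_c = 5.36 + 1.145 = 6.505 m and h_c = 6.505 × 0.944949 = 6.14689 m.
A = π(1.145)² = 4.11871 m².
Resultant F = γ·h_c·A = 11.17359 × 6.14689 × 4.11871 = 282.885 kN.
I_c = πr⁴/4 = π × 1.145⁴/4 = 1.34993 m⁴.
Centre of pressure: y_p = y_c + I_c/(y_c·A) = 6.505 + 1.34993/(6.505 × 4.11871) = 6.505 + 0.0503852 = 6.55539 m along the plane.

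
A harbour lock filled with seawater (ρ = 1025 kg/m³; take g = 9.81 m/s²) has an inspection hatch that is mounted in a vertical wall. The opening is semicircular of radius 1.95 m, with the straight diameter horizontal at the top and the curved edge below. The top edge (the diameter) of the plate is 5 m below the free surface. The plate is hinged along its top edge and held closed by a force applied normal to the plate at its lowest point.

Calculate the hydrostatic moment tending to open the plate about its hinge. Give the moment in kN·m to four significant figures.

M ≈ 305.6 kN·m

γ = ρg = 1025 × 9.81 / 1000 = 10.05525 kN/m³.
The centroid of a semicircle lies 4r/(3π) = 0.827606 m from the diameter, here below the top edge, so the centroid depth is h_c = 5 + 0.827606 = 5.82761 m.
A = πr²/2 = π × 1.95²/2 = 5.97295 m².
Resultant F = γ·h_c·A = 10.05525 × 5.82761 × 5.97295 = 350.003 kN.
I_c = (π/8 − 8/(9π))·r⁴ = 0.109757 × 1.95⁴ = 1.58698 m⁴.
Centre of pressure: y_p = y_c + I_c/(y_c·A) = 5.82761 + 1.58698/(5.82761 × 5.97295) = 5.82761 + 0.0455924 = 5.8732 m along the plane.
The resultant acts 0.827606 + 0.0455924 = 0.873198 m (along the plate) below the hinge at the top edge, so the moment about the hinge is M = F × 0.873198 = 350.003 × 0.873198 = 305.622 kN·m.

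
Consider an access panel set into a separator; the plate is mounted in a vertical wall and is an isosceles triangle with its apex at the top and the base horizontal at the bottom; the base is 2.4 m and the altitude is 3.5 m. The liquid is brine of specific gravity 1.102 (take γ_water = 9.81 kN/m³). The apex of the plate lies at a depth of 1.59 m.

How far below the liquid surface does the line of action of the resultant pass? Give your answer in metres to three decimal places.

γ = 1.102 × 9.81 = 10.81062 kN/m³.
With the apex up, the centroid sits 2h/3 = 2 × 3.5/3 = 2.33333 m below the apex, so the centroid depth is h_c = 1.59 + 2.33333 = 3.92333 m.
A = ½ × 2.4 × 3.5 = 4.2 m².
Resultant F = γ·h_c·A = 10.81062 × 3.92333 × 4.2 = 178.137 kN.
I_c = b·h³/36 = 2.4 × 3.5³/36 = 2.85833 m⁴.
Centre of pressure: y_p = y_c + I_c/(y_c·A) = 3.92333 + 2.85833/(3.92333 × 4.2) = 3.92333 + 0.173464 = 4.09679 m along the plane.

h_p = 4.097 m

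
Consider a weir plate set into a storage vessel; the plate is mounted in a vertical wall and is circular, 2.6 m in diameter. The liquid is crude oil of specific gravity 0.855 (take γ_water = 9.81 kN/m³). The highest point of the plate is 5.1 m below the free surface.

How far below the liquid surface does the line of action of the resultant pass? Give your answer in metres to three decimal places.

γ = 0.855 × 9.81 = 8.38755 kN/m³.
The centroid is at the centre, 1.3 m below the top of the plate, so the centroid depth is h_c = 5.1 + 1.3 = 6.4 m.
A = π(1.3)² = 5.30929 m².
Resultant F = γ·h_c·A = 8.38755 × 6.4 × 5.30929 = 285.004 kN.
I_c = πr⁴/4 = π × 1.3⁴/4 = 2.24318 m⁴.
Centre of pressure: y_p = y_c + I_c/(y_c·A) = 6.4 + 2.24318/(6.4 × 5.30929) = 6.4 + 0.0660158 = 6.46602 m along the plane.

h_p = 6.466 m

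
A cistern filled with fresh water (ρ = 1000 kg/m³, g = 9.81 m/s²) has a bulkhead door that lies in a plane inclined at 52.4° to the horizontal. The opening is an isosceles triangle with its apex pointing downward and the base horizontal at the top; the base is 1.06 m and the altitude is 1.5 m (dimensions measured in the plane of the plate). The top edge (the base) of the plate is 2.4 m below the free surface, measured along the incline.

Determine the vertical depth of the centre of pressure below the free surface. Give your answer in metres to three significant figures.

h_p = 2.33 m

γ = ρg = 1000 × 9.81 = 9810 N/m³ = 9.81 kN/m³.
Let θ = 52.4° be the plate's angle to the horizontal; measure y along the incline from where the plane meets the free surface. Vertical depth h = y·sinθ with sinθ = 0.792290.
With the apex down, the centroid sits h/3 = 1.5/3 = 0.5 m below the base (the top edge), so y_c = 2.4 + 0.5 = 2.9 m and h_c = 2.9 × 0.792290 = 2.29764 m.
A = ½ × 1.06 × 1.5 = 0.795 m².
Resultant F = γ·h_c·A = 9.81 × 2.29764 × 0.795 = 17.9192 kN.
I_c = b·h³/36 = 1.06 × 1.5³/36 = 0.099375 m⁴.
Centre of pressure: y_p = y_c + I_c/(y_c·A) = 2.9 + 0.099375/(2.9 × 0.795) = 2.9 + 0.0431034 = 2.9431 m along the plane.
Vertically, h_p = y_p·sinθ = 2.9431 × 0.792290 = 2.33179 m.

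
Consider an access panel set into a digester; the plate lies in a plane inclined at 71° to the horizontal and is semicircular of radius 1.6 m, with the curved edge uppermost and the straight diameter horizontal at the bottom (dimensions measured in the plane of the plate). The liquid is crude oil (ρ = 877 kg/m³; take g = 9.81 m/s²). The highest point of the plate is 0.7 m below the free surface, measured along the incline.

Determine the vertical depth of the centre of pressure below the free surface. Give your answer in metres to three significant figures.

h_p = 1.64 m

γ = ρg = 877 × 9.81 / 1000 = 8.60337 kN/m³.
Let θ = 71° be the plate's angle to the horizontal; measure y along the incline from where the plane meets the free surface. Vertical depth h = y·sinθ with sinθ = 0.945519.
The centroid lies 4r/(3π) = 0.679061 m above the diameter, so r − 4r/(3π) = 1.6 − 0.679061 = 0.920939 m below the topmost point, so y_c = 0.7 + 0.920939 = 1.62094 m and h_c = 1.62094 × 0.945519 = 1.53263 m.
A = πr²/2 = π × 1.6²/2 = 4.02124 m².
Resultant F = γ·h_c·A = 8.60337 × 1.53263 × 4.02124 = 53.0232 kN.
I_c = (π/8 − 8/(9π))·r⁴ = 0.109757 × 1.6⁴ = 0.719303 m⁴.
Centre of pressure: y_p = y_c + I_c/(y_c·A) = 1.62094 + 0.719303/(1.62094 × 4.02124) = 1.62094 + 0.110353 = 1.73129 m along the plane.
Vertically, h_p = y_p·sinθ = 1.73129 × 0.945519 = 1.63697 m.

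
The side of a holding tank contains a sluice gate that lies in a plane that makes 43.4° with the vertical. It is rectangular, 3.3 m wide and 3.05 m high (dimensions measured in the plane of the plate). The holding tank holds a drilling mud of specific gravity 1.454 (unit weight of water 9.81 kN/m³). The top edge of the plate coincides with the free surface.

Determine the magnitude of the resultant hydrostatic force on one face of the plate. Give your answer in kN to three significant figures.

F ≈ 159 kN

γ = 1.454 × 9.81 = 14.26374 kN/m³.
The plate makes 43.4° with the vertical, i.e. θ = 90° − 43.4° = 46.6° to the horizontal. Measuring y along the incline from the free-surface line, vertical depth h = y·sinθ with sinθ = 0.726575.
The centroid lies 3.05/2 = 1.525 m below the top edge, so y_c = 1.525 m and h_c = 1.525 × 0.726575 = 1.10803 m.
A = 3.3 × 3.05 = 10.065 m².
Resultant F = γ·h_c·A = 14.26374 × 1.10803 × 10.065 = 159.074 kN.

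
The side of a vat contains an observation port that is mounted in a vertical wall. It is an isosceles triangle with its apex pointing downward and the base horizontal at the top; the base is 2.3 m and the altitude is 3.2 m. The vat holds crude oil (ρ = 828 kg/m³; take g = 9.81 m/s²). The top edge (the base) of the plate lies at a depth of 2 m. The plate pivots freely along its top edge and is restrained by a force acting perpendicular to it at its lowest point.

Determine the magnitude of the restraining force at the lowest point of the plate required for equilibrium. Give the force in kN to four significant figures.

γ = ρg = 828 × 9.81 / 1000 = 8.12268 kN/m³.
With the apex down, the centroid sits h/3 = 3.2/3 = 1.06667 m below the base (the top edge), so the centroid depth is h_c = 2 + 1.06667 = 3.06667 m.
A = ½ × 2.3 × 3.2 = 3.68 m².
Resultant F = γ·h_c·A = 8.12268 × 3.06667 × 3.68 = 91.6673 kN.
I_c = b·h³/36 = 2.3 × 3.2³/36 = 2.09351 m⁴.
Centre of pressure: y_p = y_c + I_c/(y_c·A) = 3.06667 + 2.09351/(3.06667 × 3.68) = 3.06667 + 0.185507 = 3.25218 m along the plane.
The resultant acts 1.06667 + 0.185507 = 1.25218 m (along the plate) below the hinge at the top edge, so the moment about the hinge is M = F × 1.25218 = 91.6673 × 1.25218 = 114.784 kN·m.
A normal force at the bottom, 3.2 m from the hinge, must supply this moment: P = 114.784/3.2 = 35.87 kN.

P ≈ 35.87 kN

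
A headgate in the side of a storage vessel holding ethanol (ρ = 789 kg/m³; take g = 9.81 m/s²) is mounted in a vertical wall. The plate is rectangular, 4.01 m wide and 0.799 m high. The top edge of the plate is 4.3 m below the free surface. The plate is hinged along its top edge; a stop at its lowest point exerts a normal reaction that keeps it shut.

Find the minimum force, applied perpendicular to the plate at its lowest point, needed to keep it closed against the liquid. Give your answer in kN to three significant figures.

γ = ρg = 789 × 9.81 / 1000 = 7.74009 kN/m³.
The centroid lies 0.799/2 = 0.3995 m below the top edge, so the centroid depth is h_c = 4.3 + 0.3995 = 4.6995 m.
A = 4.01 × 0.799 = 3.20399 m².
Resultant F = γ·h_c·A = 7.74009 × 4.6995 × 3.20399 = 116.544 kN.
I_c = b·h³/12 = 4.01 × 0.799³/12 = 0.170453 m⁴.
Centre of pressure: y_p = y_c + I_c/(y_c·A) = 4.6995 + 0.170453/(4.6995 × 3.20399) = 4.6995 + 0.0113204 = 4.71082 m along the plane.
The resultant acts 0.3995 + 0.0113204 = 0.41082 m (along the plate) below the hinge at the top edge, so the moment about the hinge is M = F × 0.41082 = 116.544 × 0.41082 = 47.8786 kN·m.
A normal force at the bottom, 0.799 m from the hinge, must supply this moment: P = 47.8786/0.799 = 59.9232 kN.

P ≈ 59.9 kN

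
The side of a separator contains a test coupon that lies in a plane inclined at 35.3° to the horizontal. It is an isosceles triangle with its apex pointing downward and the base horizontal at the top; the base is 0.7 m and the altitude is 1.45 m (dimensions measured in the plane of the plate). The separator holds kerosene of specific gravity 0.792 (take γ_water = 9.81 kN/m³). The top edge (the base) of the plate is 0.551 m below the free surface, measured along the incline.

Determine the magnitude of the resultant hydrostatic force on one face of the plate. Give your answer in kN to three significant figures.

F ≈ 2.36 kN

γ = 0.792 × 9.81 = 7.76952 kN/m³.
Let θ = 35.3° be the plate's angle to the horizontal; measure y along the incline from where the plane meets the free surface. Vertical depth h = y·sinθ with sinθ = 0.577858.
With the apex down, the centroid sits h/3 = 1.45/3 = 0.483333 m below the base (the top edge), so y_c = 0.551 + 0.483333 = 1.03433 m and h_c = 1.03433 × 0.577858 = 0.597696 m.
A = ½ × 0.7 × 1.45 = 0.5075 m².
Resultant F = γ·h_c·A = 7.76952 × 0.597696 × 0.5075 = 2.35673 kN.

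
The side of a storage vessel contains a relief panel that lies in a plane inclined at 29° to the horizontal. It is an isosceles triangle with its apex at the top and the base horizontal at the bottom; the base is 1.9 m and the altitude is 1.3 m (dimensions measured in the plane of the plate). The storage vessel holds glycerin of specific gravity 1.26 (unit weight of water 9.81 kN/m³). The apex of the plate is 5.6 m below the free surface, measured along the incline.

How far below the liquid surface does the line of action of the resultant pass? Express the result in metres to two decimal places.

γ = 1.26 × 9.81 = 12.3606 kN/m³.
Let θ = 29° be the plate's angle to the horizontal; measure y along the incline from where the plane meets the free surface. Vertical depth h = y·sinθ with sinθ = 0.484810.
With the apex up, the centroid sits 2h/3 = 2 × 1.3/3 = 0.866667 m below the apex, so y_c = 5.6 + 0.866667 = 6.46667 m and h_c = 6.46667 × 0.484810 = 3.13511 m.
A = ½ × 1.9 × 1.3 = 1.235 m².
Resultant F = γ·h_c·A = 12.3606 × 3.13511 × 1.235 = 47.8585 kN.
I_c = b·h³/36 = 1.9 × 1.3³/36 = 0.115953 m⁴.
Centre of pressure: y_p = y_c + I_c/(y_c·A) = 6.46667 + 0.115953/(6.46667 × 1.235) = 6.46667 + 0.0145189 = 6.48119 m along the plane.
Vertically, h_p = y_p·sinθ = 6.48119 × 0.484810 = 3.14215 m.

h_p = 3.14 m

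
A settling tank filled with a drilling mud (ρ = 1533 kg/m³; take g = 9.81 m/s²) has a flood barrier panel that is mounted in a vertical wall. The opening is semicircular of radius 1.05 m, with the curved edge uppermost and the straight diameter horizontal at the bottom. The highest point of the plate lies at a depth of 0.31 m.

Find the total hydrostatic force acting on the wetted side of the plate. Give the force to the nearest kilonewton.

γ = ρg = 1533 × 9.81 / 1000 = 15.03873 kN/m³.
The centroid lies 4r/(3π) = 0.445634 m above the diameter, so r − 4r/(3π) = 1.05 − 0.445634 = 0.604366 m below the topmost point, so the centroid depth is h_c = 0.31 + 0.604366 = 0.914366 m.
A = πr²/2 = π × 1.05²/2 = 1.7318 m².
Resultant F = γ·h_c·A = 15.03873 × 0.914366 × 1.7318 = 23.8138 kN.

F ≈ 24 kN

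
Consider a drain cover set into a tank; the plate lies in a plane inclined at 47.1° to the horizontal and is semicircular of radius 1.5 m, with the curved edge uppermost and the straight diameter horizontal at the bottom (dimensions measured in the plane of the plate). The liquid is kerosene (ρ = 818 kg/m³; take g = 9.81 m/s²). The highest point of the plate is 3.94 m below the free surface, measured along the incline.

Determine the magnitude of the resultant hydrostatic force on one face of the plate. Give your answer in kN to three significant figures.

γ = ρg = 818 × 9.81 / 1000 = 8.02458 kN/m³.
Let θ = 47.1° be the plate's angle to the horizontal; measure y along the incline from where the plane meets the free surface. Vertical depth h = y·sinθ with sinθ = 0.732543.
The centroid lies 4r/(3π) = 0.63662 m above the diameter, so r − 4r/(3π) = 1.5 − 0.63662 = 0.86338 m below the topmost point, so y_c = 3.94 + 0.86338 = 4.80338 m and h_c = 4.80338 × 0.732543 = 3.51868 m.
A = πr²/2 = π × 1.5²/2 = 3.53429 m².
Resultant F = γ·h_c·A = 8.02458 × 3.51868 × 3.53429 = 99.794 kN.

F ≈ 99.8 kN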